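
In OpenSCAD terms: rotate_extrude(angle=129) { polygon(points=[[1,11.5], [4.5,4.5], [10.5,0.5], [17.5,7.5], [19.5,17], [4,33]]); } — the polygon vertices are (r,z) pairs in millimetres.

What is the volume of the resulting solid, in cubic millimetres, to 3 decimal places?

Volume = 7583.952 mm³

Profile (r,z), 6 vertices: (1,11.5) (4.5,4.5) (10.5,0.5) (17.5,7.5) (19.5,17) (4,33)
edge 0: (1,11.5)→(4.5,4.5)  cross = 1·4.5 − 4.5·11.5 = -47.2500; (r_i+r_j)·cross = 5.5·-47.2500 = -259.8750
edge 1: (4.5,4.5)→(10.5,0.5)  cross = 4.5·0.5 − 10.5·4.5 = -45.0000; (r_i+r_j)·cross = 15·-45.0000 = -675.0000
edge 2: (10.5,0.5)→(17.5,7.5)  cross = 10.5·7.5 − 17.5·0.5 = 70.0000; (r_i+r_j)·cross = 28·70.0000 = 1960.0000
edge 3: (17.5,7.5)→(19.5,17)  cross = 17.5·17 − 19.5·7.5 = 151.2500; (r_i+r_j)·cross = 37·151.2500 = 5596.2500
edge 4: (19.5,17)→(4,33)  cross = 19.5·33 − 4·17 = 575.5000; (r_i+r_j)·cross = 23.5·575.5000 = 13524.2500
edge 5: (4,33)→(1,11.5)  cross = 4·11.5 − 1·33 = 13.0000; (r_i+r_j)·cross = 5·13.0000 = 65.0000
Σcross = 717.5000 → A = |Σcross|/2 = 358.7500 mm²
Σ(r_i+r_j)·cross = 20210.6250 → first moment M = |Σ|/6 = 3368.4375
R_c = M/A = 3368.4375/358.7500 = 9.3894 mm
θ = 129° = 2.251475 rad
V = θ·R_c·A = 2.251475·9.3894·358.7500 = 7583.952 mm³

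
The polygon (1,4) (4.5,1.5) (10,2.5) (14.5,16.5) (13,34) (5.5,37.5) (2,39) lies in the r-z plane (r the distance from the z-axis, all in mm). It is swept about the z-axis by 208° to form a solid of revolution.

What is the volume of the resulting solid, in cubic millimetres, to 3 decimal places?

Volume = 10395.018 mm³

Profile (r,z), 7 vertices: (1,4) (4.5,1.5) (10,2.5) (14.5,16.5) (13,34) (5.5,37.5) (2,39)
edge 0: (1,4)→(4.5,1.5)  cross = 1·1.5 − 4.5·4 = -16.5000; (r_i+r_j)·cross = 5.5·-16.5000 = -90.7500
edge 1: (4.5,1.5)→(10,2.5)  cross = 4.5·2.5 − 10·1.5 = -3.7500; (r_i+r_j)·cross = 14.5·-3.7500 = -54.3750
edge 2: (10,2.5)→(14.5,16.5)  cross = 10·16.5 − 14.5·2.5 = 128.7500; (r_i+r_j)·cross = 24.5·128.7500 = 3154.3750
edge 3: (14.5,16.5)→(13,34)  cross = 14.5·34 − 13·16.5 = 278.5000; (r_i+r_j)·cross = 27.5·278.5000 = 7658.7500
edge 4: (13,34)→(5.5,37.5)  cross = 13·37.5 − 5.5·34 = 300.5000; (r_i+r_j)·cross = 18.5·300.5000 = 5559.2500
edge 5: (5.5,37.5)→(2,39)  cross = 5.5·39 − 2·37.5 = 139.5000; (r_i+r_j)·cross = 7.5·139.5000 = 1046.2500
edge 6: (2,39)→(1,4)  cross = 2·4 − 1·39 = -31.0000; (r_i+r_j)·cross = 3·-31.0000 = -93.0000
Σcross = 796.0000 → A = |Σcross|/2 = 398.0000 mm²
Σ(r_i+r_j)·cross = 17180.5000 → first moment M = |Σ|/6 = 2863.4167
R_c = M/A = 2863.4167/398.0000 = 7.1945 mm
θ = 208° = 3.630285 rad
V = θ·R_c·A = 3.630285·7.1945·398.0000 = 10395.018 mm³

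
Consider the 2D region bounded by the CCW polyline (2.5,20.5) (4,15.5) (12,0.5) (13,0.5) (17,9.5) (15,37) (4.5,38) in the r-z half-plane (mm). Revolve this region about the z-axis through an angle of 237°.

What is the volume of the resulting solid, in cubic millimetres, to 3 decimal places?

Volume = 16290.211 mm³

Profile (r,z), 7 vertices: (2.5,20.5) (4,15.5) (12,0.5) (13,0.5) (17,9.5) (15,37) (4.5,38)
edge 0: (2.5,20.5)→(4,15.5)  cross = 2.5·15.5 − 4·20.5 = -43.2500; (r_i+r_j)·cross = 6.5·-43.2500 = -281.1250
edge 1: (4,15.5)→(12,0.5)  cross = 4·0.5 − 12·15.5 = -184.0000; (r_i+r_j)·cross = 16·-184.0000 = -2944.0000
edge 2: (12,0.5)→(13,0.5)  cross = 12·0.5 − 13·0.5 = -0.5000; (r_i+r_j)·cross = 25·-0.5000 = -12.5000
edge 3: (13,0.5)→(17,9.5)  cross = 13·9.5 − 17·0.5 = 115.0000; (r_i+r_j)·cross = 30·115.0000 = 3450.0000
edge 4: (17,9.5)→(15,37)  cross = 17·37 − 15·9.5 = 486.5000; (r_i+r_j)·cross = 32·486.5000 = 15568.0000
edge 5: (15,37)→(4.5,38)  cross = 15·38 − 4.5·37 = 403.5000; (r_i+r_j)·cross = 19.5·403.5000 = 7868.2500
edge 6: (4.5,38)→(2.5,20.5)  cross = 4.5·20.5 − 2.5·38 = -2.7500; (r_i+r_j)·cross = 7·-2.7500 = -19.2500
Σcross = 774.5000 → A = |Σcross|/2 = 387.2500 mm²
Σ(r_i+r_j)·cross = 23629.3750 → first moment M = |Σ|/6 = 3938.2292
R_c = M/A = 3938.2292/387.2500 = 10.1697 mm
θ = 237° = 4.136430 rad
V = θ·R_c·A = 4.136430·10.1697·387.2500 = 16290.211 mm³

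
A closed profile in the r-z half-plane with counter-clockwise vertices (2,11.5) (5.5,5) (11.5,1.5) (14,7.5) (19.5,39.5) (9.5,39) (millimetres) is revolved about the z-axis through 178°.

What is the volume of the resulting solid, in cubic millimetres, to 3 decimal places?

Volume = 13247.427 mm³

Profile (r,z), 6 vertices: (2,11.5) (5.5,5) (11.5,1.5) (14,7.5) (19.5,39.5) (9.5,39)
edge 0: (2,11.5)→(5.5,5)  cross = 2·5 − 5.5·11.5 = -53.2500; (r_i+r_j)·cross = 7.5·-53.2500 = -399.3750
edge 1: (5.5,5)→(11.5,1.5)  cross = 5.5·1.5 − 11.5·5 = -49.2500; (r_i+r_j)·cross = 17·-49.2500 = -837.2500
edge 2: (11.5,1.5)→(14,7.5)  cross = 11.5·7.5 − 14·1.5 = 65.2500; (r_i+r_j)·cross = 25.5·65.2500 = 1663.8750
edge 3: (14,7.5)→(19.5,39.5)  cross = 14·39.5 − 19.5·7.5 = 406.7500; (r_i+r_j)·cross = 33.5·406.7500 = 13626.1250
edge 4: (19.5,39.5)→(9.5,39)  cross = 19.5·39 − 9.5·39.5 = 385.2500; (r_i+r_j)·cross = 29·385.2500 = 11172.2500
edge 5: (9.5,39)→(2,11.5)  cross = 9.5·11.5 − 2·39 = 31.2500; (r_i+r_j)·cross = 11.5·31.2500 = 359.3750
Σcross = 786.0000 → A = |Σcross|/2 = 393.0000 mm²
Σ(r_i+r_j)·cross = 25585.0000 → first moment M = |Σ|/6 = 4264.1667
R_c = M/A = 4264.1667/393.0000 = 10.8503 mm
θ = 178° = 3.106686 rad
V = θ·R_c·A = 3.106686·10.8503·393.0000 = 13247.427 mm³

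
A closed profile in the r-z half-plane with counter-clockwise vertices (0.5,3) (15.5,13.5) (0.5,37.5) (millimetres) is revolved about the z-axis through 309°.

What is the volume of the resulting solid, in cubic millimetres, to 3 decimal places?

Volume = 7675.009 mm³

Profile (r,z), 3 vertices: (0.5,3) (15.5,13.5) (0.5,37.5)
edge 0: (0.5,3)→(15.5,13.5)  cross = 0.5·13.5 − 15.5·3 = -39.7500; (r_i+r_j)·cross = 16·-39.7500 = -636.0000
edge 1: (15.5,13.5)→(0.5,37.5)  cross = 15.5·37.5 − 0.5·13.5 = 574.5000; (r_i+r_j)·cross = 16·574.5000 = 9192.0000
edge 2: (0.5,37.5)→(0.5,3)  cross = 0.5·3 − 0.5·37.5 = -17.2500; (r_i+r_j)·cross = 1·-17.2500 = -17.2500
Σcross = 517.5000 → A = |Σcross|/2 = 258.7500 mm²
Σ(r_i+r_j)·cross = 8538.7500 → first moment M = |Σ|/6 = 1423.1250
R_c = M/A = 1423.1250/258.7500 = 5.5000 mm
θ = 309° = 5.393067 rad
V = θ·R_c·A = 5.393067·5.5000·258.7500 = 7675.009 mm³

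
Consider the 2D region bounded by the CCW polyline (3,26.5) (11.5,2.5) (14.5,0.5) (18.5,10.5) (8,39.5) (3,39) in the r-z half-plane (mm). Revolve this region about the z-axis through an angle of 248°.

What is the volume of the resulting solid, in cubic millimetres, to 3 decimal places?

Volume = 13460.113 mm³

Profile (r,z), 6 vertices: (3,26.5) (11.5,2.5) (14.5,0.5) (18.5,10.5) (8,39.5) (3,39)
edge 0: (3,26.5)→(11.5,2.5)  cross = 3·2.5 − 11.5·26.5 = -297.2500; (r_i+r_j)·cross = 14.5·-297.2500 = -4310.1250
edge 1: (11.5,2.5)→(14.5,0.5)  cross = 11.5·0.5 − 14.5·2.5 = -30.5000; (r_i+r_j)·cross = 26·-30.5000 = -793.0000
edge 2: (14.5,0.5)→(18.5,10.5)  cross = 14.5·10.5 − 18.5·0.5 = 143.0000; (r_i+r_j)·cross = 33·143.0000 = 4719.0000
edge 3: (18.5,10.5)→(8,39.5)  cross = 18.5·39.5 − 8·10.5 = 646.7500; (r_i+r_j)·cross = 26.5·646.7500 = 17138.8750
edge 4: (8,39.5)→(3,39)  cross = 8·39 − 3·39.5 = 193.5000; (r_i+r_j)·cross = 11·193.5000 = 2128.5000
edge 5: (3,39)→(3,26.5)  cross = 3·26.5 − 3·39 = -37.5000; (r_i+r_j)·cross = 6·-37.5000 = -225.0000
Σcross = 618.0000 → A = |Σcross|/2 = 309.0000 mm²
Σ(r_i+r_j)·cross = 18658.2500 → first moment M = |Σ|/6 = 3109.7083
R_c = M/A = 3109.7083/309.0000 = 10.0638 mm
θ = 248° = 4.328417 rad
V = θ·R_c·A = 4.328417·10.0638·309.0000 = 13460.113 mm³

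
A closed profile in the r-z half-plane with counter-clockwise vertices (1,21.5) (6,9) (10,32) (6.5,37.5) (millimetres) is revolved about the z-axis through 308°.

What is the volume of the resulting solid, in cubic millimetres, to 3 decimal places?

Profile (r,z), 4 vertices: (1,21.5) (6,9) (10,32) (6.5,37.5)
edge 0: (1,21.5)→(6,9)  cross = 1·9 − 6·21.5 = -120.0000; (r_i+r_j)·cross = 7·-120.0000 = -840.0000
edge 1: (6,9)→(10,32)  cross = 6·32 − 10·9 = 102.0000; (r_i+r_j)·cross = 16·102.0000 = 1632.0000
edge 2: (10,32)→(6.5,37.5)  cross = 10·37.5 − 6.5·32 = 167.0000; (r_i+r_j)·cross = 16.5·167.0000 = 2755.5000
edge 3: (6.5,37.5)→(1,21.5)  cross = 6.5·21.5 − 1·37.5 = 102.2500; (r_i+r_j)·cross = 7.5·102.2500 = 766.8750
Σcross = 251.2500 → A = |Σcross|/2 = 125.6250 mm²
Σ(r_i+r_j)·cross = 4314.3750 → first moment M = |Σ|/6 = 719.0625
R_c = M/A = 719.0625/125.6250 = 5.7239 mm
θ = 308° = 5.375614 rad
V = θ·R_c·A = 5.375614·5.7239·125.6250 = 3865.403 mm³

Volume = 3865.403 mm³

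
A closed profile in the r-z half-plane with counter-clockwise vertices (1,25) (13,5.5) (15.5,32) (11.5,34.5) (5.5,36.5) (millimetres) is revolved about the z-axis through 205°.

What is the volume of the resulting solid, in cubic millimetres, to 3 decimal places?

Volume = 8361.685 mm³

Profile (r,z), 5 vertices: (1,25) (13,5.5) (15.5,32) (11.5,34.5) (5.5,36.5)
edge 0: (1,25)→(13,5.5)  cross = 1·5.5 − 13·25 = -319.5000; (r_i+r_j)·cross = 14·-319.5000 = -4473.0000
edge 1: (13,5.5)→(15.5,32)  cross = 13·32 − 15.5·5.5 = 330.7500; (r_i+r_j)·cross = 28.5·330.7500 = 9426.3750
edge 2: (15.5,32)→(11.5,34.5)  cross = 15.5·34.5 − 11.5·32 = 166.7500; (r_i+r_j)·cross = 27·166.7500 = 4502.2500
edge 3: (11.5,34.5)→(5.5,36.5)  cross = 11.5·36.5 − 5.5·34.5 = 230.0000; (r_i+r_j)·cross = 17·230.0000 = 3910.0000
edge 4: (5.5,36.5)→(1,25)  cross = 5.5·25 − 1·36.5 = 101.0000; (r_i+r_j)·cross = 6.5·101.0000 = 656.5000
Σcross = 509.0000 → A = |Σcross|/2 = 254.5000 mm²
Σ(r_i+r_j)·cross = 14022.1250 → first moment M = |Σ|/6 = 2337.0208
R_c = M/A = 2337.0208/254.5000 = 9.1828 mm
θ = 205° = 3.577925 rad
V = θ·R_c·A = 3.577925·9.1828·254.5000 = 8361.685 mm³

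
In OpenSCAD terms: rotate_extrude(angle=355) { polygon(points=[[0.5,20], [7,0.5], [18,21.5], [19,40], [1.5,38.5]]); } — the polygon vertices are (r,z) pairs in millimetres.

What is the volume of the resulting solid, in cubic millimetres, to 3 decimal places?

Profile (r,z), 5 vertices: (0.5,20) (7,0.5) (18,21.5) (19,40) (1.5,38.5)
edge 0: (0.5,20)→(7,0.5)  cross = 0.5·0.5 − 7·20 = -139.7500; (r_i+r_j)·cross = 7.5·-139.7500 = -1048.1250
edge 1: (7,0.5)→(18,21.5)  cross = 7·21.5 − 18·0.5 = 141.5000; (r_i+r_j)·cross = 25·141.5000 = 3537.5000
edge 2: (18,21.5)→(19,40)  cross = 18·40 − 19·21.5 = 311.5000; (r_i+r_j)·cross = 37·311.5000 = 11525.5000
edge 3: (19,40)→(1.5,38.5)  cross = 19·38.5 − 1.5·40 = 671.5000; (r_i+r_j)·cross = 20.5·671.5000 = 13765.7500
edge 4: (1.5,38.5)→(0.5,20)  cross = 1.5·20 − 0.5·38.5 = 10.7500; (r_i+r_j)·cross = 2·10.7500 = 21.5000
Σcross = 995.5000 → A = |Σcross|/2 = 497.7500 mm²
Σ(r_i+r_j)·cross = 27802.1250 → first moment M = |Σ|/6 = 4633.6875
R_c = M/A = 4633.6875/497.7500 = 9.3093 mm
θ = 355° = 6.195919 rad
V = θ·R_c·A = 6.195919·9.3093·497.7500 = 28709.952 mm³

Volume = 28709.952 mm³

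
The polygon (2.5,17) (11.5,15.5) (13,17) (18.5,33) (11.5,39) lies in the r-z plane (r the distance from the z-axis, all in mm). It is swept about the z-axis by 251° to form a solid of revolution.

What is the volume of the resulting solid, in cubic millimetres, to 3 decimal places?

Profile (r,z), 5 vertices: (2.5,17) (11.5,15.5) (13,17) (18.5,33) (11.5,39)
edge 0: (2.5,17)→(11.5,15.5)  cross = 2.5·15.5 − 11.5·17 = -156.7500; (r_i+r_j)·cross = 14·-156.7500 = -2194.5000
edge 1: (11.5,15.5)→(13,17)  cross = 11.5·17 − 13·15.5 = -6.0000; (r_i+r_j)·cross = 24.5·-6.0000 = -147.0000
edge 2: (13,17)→(18.5,33)  cross = 13·33 − 18.5·17 = 114.5000; (r_i+r_j)·cross = 31.5·114.5000 = 3606.7500
edge 3: (18.5,33)→(11.5,39)  cross = 18.5·39 − 11.5·33 = 342.0000; (r_i+r_j)·cross = 30·342.0000 = 10260.0000
edge 4: (11.5,39)→(2.5,17)  cross = 11.5·17 − 2.5·39 = 98.0000; (r_i+r_j)·cross = 14·98.0000 = 1372.0000
Σcross = 391.7500 → A = |Σcross|/2 = 195.8750 mm²
Σ(r_i+r_j)·cross = 12897.2500 → first moment M = |Σ|/6 = 2149.5417
R_c = M/A = 2149.5417/195.8750 = 10.9740 mm
θ = 251° = 4.380776 rad
V = θ·R_c·A = 4.380776·10.9740·195.8750 = 9416.661 mm³

Volume = 9416.661 mm³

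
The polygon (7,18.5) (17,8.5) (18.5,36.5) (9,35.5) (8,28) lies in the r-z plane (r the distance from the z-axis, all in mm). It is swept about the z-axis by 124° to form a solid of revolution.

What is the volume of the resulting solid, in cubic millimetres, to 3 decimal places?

Volume = 6524.457 mm³

Profile (r,z), 5 vertices: (7,18.5) (17,8.5) (18.5,36.5) (9,35.5) (8,28)
edge 0: (7,18.5)→(17,8.5)  cross = 7·8.5 − 17·18.5 = -255.0000; (r_i+r_j)·cross = 24·-255.0000 = -6120.0000
edge 1: (17,8.5)→(18.5,36.5)  cross = 17·36.5 − 18.5·8.5 = 463.2500; (r_i+r_j)·cross = 35.5·463.2500 = 16445.3750
edge 2: (18.5,36.5)→(9,35.5)  cross = 18.5·35.5 − 9·36.5 = 328.2500; (r_i+r_j)·cross = 27.5·328.2500 = 9026.8750
edge 3: (9,35.5)→(8,28)  cross = 9·28 − 8·35.5 = -32.0000; (r_i+r_j)·cross = 17·-32.0000 = -544.0000
edge 4: (8,28)→(7,18.5)  cross = 8·18.5 − 7·28 = -48.0000; (r_i+r_j)·cross = 15·-48.0000 = -720.0000
Σcross = 456.5000 → A = |Σcross|/2 = 228.2500 mm²
Σ(r_i+r_j)·cross = 18088.2500 → first moment M = |Σ|/6 = 3014.7083
R_c = M/A = 3014.7083/228.2500 = 13.2079 mm
θ = 124° = 2.164208 rad
V = θ·R_c·A = 2.164208·13.2079·228.2500 = 6524.457 mm³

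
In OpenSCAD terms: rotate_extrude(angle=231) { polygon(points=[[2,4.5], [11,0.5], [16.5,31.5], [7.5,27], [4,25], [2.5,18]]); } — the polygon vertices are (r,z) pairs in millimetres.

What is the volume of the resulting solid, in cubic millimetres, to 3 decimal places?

Profile (r,z), 6 vertices: (2,4.5) (11,0.5) (16.5,31.5) (7.5,27) (4,25) (2.5,18)
edge 0: (2,4.5)→(11,0.5)  cross = 2·0.5 − 11·4.5 = -48.5000; (r_i+r_j)·cross = 13·-48.5000 = -630.5000
edge 1: (11,0.5)→(16.5,31.5)  cross = 11·31.5 − 16.5·0.5 = 338.2500; (r_i+r_j)·cross = 27.5·338.2500 = 9301.8750
edge 2: (16.5,31.5)→(7.5,27)  cross = 16.5·27 − 7.5·31.5 = 209.2500; (r_i+r_j)·cross = 24·209.2500 = 5022.0000
edge 3: (7.5,27)→(4,25)  cross = 7.5·25 − 4·27 = 79.5000; (r_i+r_j)·cross = 11.5·79.5000 = 914.2500
edge 4: (4,25)→(2.5,18)  cross = 4·18 − 2.5·25 = 9.5000; (r_i+r_j)·cross = 6.5·9.5000 = 61.7500
edge 5: (2.5,18)→(2,4.5)  cross = 2.5·4.5 − 2·18 = -24.7500; (r_i+r_j)·cross = 4.5·-24.7500 = -111.3750
Σcross = 563.2500 → A = |Σcross|/2 = 281.6250 mm²
Σ(r_i+r_j)·cross = 14558.0000 → first moment M = |Σ|/6 = 2426.3333
R_c = M/A = 2426.3333/281.6250 = 8.6155 mm
θ = 231° = 4.031711 rad
V = θ·R_c·A = 4.031711·8.6155·281.6250 = 9782.274 mm³

Volume = 9782.274 mm³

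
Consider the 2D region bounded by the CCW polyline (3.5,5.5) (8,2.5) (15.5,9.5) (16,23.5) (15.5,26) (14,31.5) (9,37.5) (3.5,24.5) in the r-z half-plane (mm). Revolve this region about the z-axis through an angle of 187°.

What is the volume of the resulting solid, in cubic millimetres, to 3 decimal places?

Profile (r,z), 8 vertices: (3.5,5.5) (8,2.5) (15.5,9.5) (16,23.5) (15.5,26) (14,31.5) (9,37.5) (3.5,24.5)
edge 0: (3.5,5.5)→(8,2.5)  cross = 3.5·2.5 − 8·5.5 = -35.2500; (r_i+r_j)·cross = 11.5·-35.2500 = -405.3750
edge 1: (8,2.5)→(15.5,9.5)  cross = 8·9.5 − 15.5·2.5 = 37.2500; (r_i+r_j)·cross = 23.5·37.2500 = 875.3750
edge 2: (15.5,9.5)→(16,23.5)  cross = 15.5·23.5 − 16·9.5 = 212.2500; (r_i+r_j)·cross = 31.5·212.2500 = 6685.8750
edge 3: (16,23.5)→(15.5,26)  cross = 16·26 − 15.5·23.5 = 51.7500; (r_i+r_j)·cross = 31.5·51.7500 = 1630.1250
edge 4: (15.5,26)→(14,31.5)  cross = 15.5·31.5 − 14·26 = 124.2500; (r_i+r_j)·cross = 29.5·124.2500 = 3665.3750
edge 5: (14,31.5)→(9,37.5)  cross = 14·37.5 − 9·31.5 = 241.5000; (r_i+r_j)·cross = 23·241.5000 = 5554.5000
edge 6: (9,37.5)→(3.5,24.5)  cross = 9·24.5 − 3.5·37.5 = 89.2500; (r_i+r_j)·cross = 12.5·89.2500 = 1115.6250
edge 7: (3.5,24.5)→(3.5,5.5)  cross = 3.5·5.5 − 3.5·24.5 = -66.5000; (r_i+r_j)·cross = 7·-66.5000 = -465.5000
Σcross = 654.5000 → A = |Σcross|/2 = 327.2500 mm²
Σ(r_i+r_j)·cross = 18656.0000 → first moment M = |Σ|/6 = 3109.3333
R_c = M/A = 3109.3333/327.2500 = 9.5014 mm
θ = 187° = 3.263766 rad
V = θ·R_c·A = 3.263766·9.5014·327.2500 = 10148.135 mm³

Volume = 10148.135 mm³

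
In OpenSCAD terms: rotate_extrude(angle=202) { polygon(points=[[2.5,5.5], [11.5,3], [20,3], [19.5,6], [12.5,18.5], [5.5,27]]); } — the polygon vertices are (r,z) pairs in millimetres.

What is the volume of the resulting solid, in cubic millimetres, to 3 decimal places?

Profile (r,z), 6 vertices: (2.5,5.5) (11.5,3) (20,3) (19.5,6) (12.5,18.5) (5.5,27)
edge 0: (2.5,5.5)→(11.5,3)  cross = 2.5·3 − 11.5·5.5 = -55.7500; (r_i+r_j)·cross = 14·-55.7500 = -780.5000
edge 1: (11.5,3)→(20,3)  cross = 11.5·3 − 20·3 = -25.5000; (r_i+r_j)·cross = 31.5·-25.5000 = -803.2500
edge 2: (20,3)→(19.5,6)  cross = 20·6 − 19.5·3 = 61.5000; (r_i+r_j)·cross = 39.5·61.5000 = 2429.2500
edge 3: (19.5,6)→(12.5,18.5)  cross = 19.5·18.5 − 12.5·6 = 285.7500; (r_i+r_j)·cross = 32·285.7500 = 9144.0000
edge 4: (12.5,18.5)→(5.5,27)  cross = 12.5·27 − 5.5·18.5 = 235.7500; (r_i+r_j)·cross = 18·235.7500 = 4243.5000
edge 5: (5.5,27)→(2.5,5.5)  cross = 5.5·5.5 − 2.5·27 = -37.2500; (r_i+r_j)·cross = 8·-37.2500 = -298.0000
Σcross = 464.5000 → A = |Σcross|/2 = 232.2500 mm²
Σ(r_i+r_j)·cross = 13935.0000 → first moment M = |Σ|/6 = 2322.5000
R_c = M/A = 2322.5000/232.2500 = 10.0000 mm
θ = 202° = 3.525565 rad
V = θ·R_c·A = 3.525565·10.0000·232.2500 = 8188.125 mm³

Volume = 8188.125 mm³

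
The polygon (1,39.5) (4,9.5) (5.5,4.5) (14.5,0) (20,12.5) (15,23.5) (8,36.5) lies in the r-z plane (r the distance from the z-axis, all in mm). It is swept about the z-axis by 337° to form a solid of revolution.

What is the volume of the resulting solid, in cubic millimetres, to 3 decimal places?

Profile (r,z), 7 vertices: (1,39.5) (4,9.5) (5.5,4.5) (14.5,0) (20,12.5) (15,23.5) (8,36.5)
edge 0: (1,39.5)→(4,9.5)  cross = 1·9.5 − 4·39.5 = -148.5000; (r_i+r_j)·cross = 5·-148.5000 = -742.5000
edge 1: (4,9.5)→(5.5,4.5)  cross = 4·4.5 − 5.5·9.5 = -34.2500; (r_i+r_j)·cross = 9.5·-34.2500 = -325.3750
edge 2: (5.5,4.5)→(14.5,0)  cross = 5.5·0 − 14.5·4.5 = -65.2500; (r_i+r_j)·cross = 20·-65.2500 = -1305.0000
edge 3: (14.5,0)→(20,12.5)  cross = 14.5·12.5 − 20·0 = 181.2500; (r_i+r_j)·cross = 34.5·181.2500 = 6253.1250
edge 4: (20,12.5)→(15,23.5)  cross = 20·23.5 − 15·12.5 = 282.5000; (r_i+r_j)·cross = 35·282.5000 = 9887.5000
edge 5: (15,23.5)→(8,36.5)  cross = 15·36.5 − 8·23.5 = 359.5000; (r_i+r_j)·cross = 23·359.5000 = 8268.5000
edge 6: (8,36.5)→(1,39.5)  cross = 8·39.5 − 1·36.5 = 279.5000; (r_i+r_j)·cross = 9·279.5000 = 2515.5000
Σcross = 854.7500 → A = |Σcross|/2 = 427.3750 mm²
Σ(r_i+r_j)·cross = 24551.7500 → first moment M = |Σ|/6 = 4091.9583
R_c = M/A = 4091.9583/427.3750 = 9.5746 mm
θ = 337° = 5.881760 rad
V = θ·R_c·A = 5.881760·9.5746·427.3750 = 24067.915 mm³

Volume = 24067.915 mm³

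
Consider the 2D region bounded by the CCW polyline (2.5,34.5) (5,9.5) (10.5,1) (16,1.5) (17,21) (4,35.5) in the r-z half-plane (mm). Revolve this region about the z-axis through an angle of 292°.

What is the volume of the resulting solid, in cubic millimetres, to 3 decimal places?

Volume = 16041.010 mm³

Profile (r,z), 6 vertices: (2.5,34.5) (5,9.5) (10.5,1) (16,1.5) (17,21) (4,35.5)
edge 0: (2.5,34.5)→(5,9.5)  cross = 2.5·9.5 − 5·34.5 = -148.7500; (r_i+r_j)·cross = 7.5·-148.7500 = -1115.6250
edge 1: (5,9.5)→(10.5,1)  cross = 5·1 − 10.5·9.5 = -94.7500; (r_i+r_j)·cross = 15.5·-94.7500 = -1468.6250
edge 2: (10.5,1)→(16,1.5)  cross = 10.5·1.5 − 16·1 = -0.2500; (r_i+r_j)·cross = 26.5·-0.2500 = -6.6250
edge 3: (16,1.5)→(17,21)  cross = 16·21 − 17·1.5 = 310.5000; (r_i+r_j)·cross = 33·310.5000 = 10246.5000
edge 4: (17,21)→(4,35.5)  cross = 17·35.5 − 4·21 = 519.5000; (r_i+r_j)·cross = 21·519.5000 = 10909.5000
edge 5: (4,35.5)→(2.5,34.5)  cross = 4·34.5 − 2.5·35.5 = 49.2500; (r_i+r_j)·cross = 6.5·49.2500 = 320.1250
Σcross = 635.5000 → A = |Σcross|/2 = 317.7500 mm²
Σ(r_i+r_j)·cross = 18885.2500 → first moment M = |Σ|/6 = 3147.5417
R_c = M/A = 3147.5417/317.7500 = 9.9057 mm
θ = 292° = 5.096361 rad
V = θ·R_c·A = 5.096361·9.9057·317.7500 = 16041.010 mm³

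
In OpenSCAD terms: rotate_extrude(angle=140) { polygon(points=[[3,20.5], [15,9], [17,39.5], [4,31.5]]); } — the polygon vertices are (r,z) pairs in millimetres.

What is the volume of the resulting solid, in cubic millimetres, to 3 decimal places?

Profile (r,z), 4 vertices: (3,20.5) (15,9) (17,39.5) (4,31.5)
edge 0: (3,20.5)→(15,9)  cross = 3·9 − 15·20.5 = -280.5000; (r_i+r_j)·cross = 18·-280.5000 = -5049.0000
edge 1: (15,9)→(17,39.5)  cross = 15·39.5 − 17·9 = 439.5000; (r_i+r_j)·cross = 32·439.5000 = 14064.0000
edge 2: (17,39.5)→(4,31.5)  cross = 17·31.5 − 4·39.5 = 377.5000; (r_i+r_j)·cross = 21·377.5000 = 7927.5000
edge 3: (4,31.5)→(3,20.5)  cross = 4·20.5 − 3·31.5 = -12.5000; (r_i+r_j)·cross = 7·-12.5000 = -87.5000
Σcross = 524.0000 → A = |Σcross|/2 = 262.0000 mm²
Σ(r_i+r_j)·cross = 16855.0000 → first moment M = |Σ|/6 = 2809.1667
R_c = M/A = 2809.1667/262.0000 = 10.7220 mm
θ = 140° = 2.443461 rad
V = θ·R_c·A = 2.443461·10.7220·262.0000 = 6864.089 mm³

Volume = 6864.089 mm³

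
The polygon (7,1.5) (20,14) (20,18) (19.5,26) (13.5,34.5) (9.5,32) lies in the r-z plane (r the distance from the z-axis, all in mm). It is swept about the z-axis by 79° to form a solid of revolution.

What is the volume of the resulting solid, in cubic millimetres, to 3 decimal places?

Profile (r,z), 6 vertices: (7,1.5) (20,14) (20,18) (19.5,26) (13.5,34.5) (9.5,32)
edge 0: (7,1.5)→(20,14)  cross = 7·14 − 20·1.5 = 68.0000; (r_i+r_j)·cross = 27·68.0000 = 1836.0000
edge 1: (20,14)→(20,18)  cross = 20·18 − 20·14 = 80.0000; (r_i+r_j)·cross = 40·80.0000 = 3200.0000
edge 2: (20,18)→(19.5,26)  cross = 20·26 − 19.5·18 = 169.0000; (r_i+r_j)·cross = 39.5·169.0000 = 6675.5000
edge 3: (19.5,26)→(13.5,34.5)  cross = 19.5·34.5 − 13.5·26 = 321.7500; (r_i+r_j)·cross = 33·321.7500 = 10617.7500
edge 4: (13.5,34.5)→(9.5,32)  cross = 13.5·32 − 9.5·34.5 = 104.2500; (r_i+r_j)·cross = 23·104.2500 = 2397.7500
edge 5: (9.5,32)→(7,1.5)  cross = 9.5·1.5 − 7·32 = -209.7500; (r_i+r_j)·cross = 16.5·-209.7500 = -3460.8750
Σcross = 533.2500 → A = |Σcross|/2 = 266.6250 mm²
Σ(r_i+r_j)·cross = 21266.1250 → first moment M = |Σ|/6 = 3544.3542
R_c = M/A = 3544.3542/266.6250 = 13.2934 mm
θ = 79° = 1.378810 rad
V = θ·R_c·A = 1.378810·13.2934·266.6250 = 4886.991 mm³

Volume = 4886.991 mm³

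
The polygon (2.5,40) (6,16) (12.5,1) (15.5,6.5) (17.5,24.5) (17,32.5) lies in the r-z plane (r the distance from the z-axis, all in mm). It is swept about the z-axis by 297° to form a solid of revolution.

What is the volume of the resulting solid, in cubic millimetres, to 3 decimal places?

Profile (r,z), 6 vertices: (2.5,40) (6,16) (12.5,1) (15.5,6.5) (17.5,24.5) (17,32.5)
edge 0: (2.5,40)→(6,16)  cross = 2.5·16 − 6·40 = -200.0000; (r_i+r_j)·cross = 8.5·-200.0000 = -1700.0000
edge 1: (6,16)→(12.5,1)  cross = 6·1 − 12.5·16 = -194.0000; (r_i+r_j)·cross = 18.5·-194.0000 = -3589.0000
edge 2: (12.5,1)→(15.5,6.5)  cross = 12.5·6.5 − 15.5·1 = 65.7500; (r_i+r_j)·cross = 28·65.7500 = 1841.0000
edge 3: (15.5,6.5)→(17.5,24.5)  cross = 15.5·24.5 − 17.5·6.5 = 266.0000; (r_i+r_j)·cross = 33·266.0000 = 8778.0000
edge 4: (17.5,24.5)→(17,32.5)  cross = 17.5·32.5 − 17·24.5 = 152.2500; (r_i+r_j)·cross = 34.5·152.2500 = 5252.6250
edge 5: (17,32.5)→(2.5,40)  cross = 17·40 − 2.5·32.5 = 598.7500; (r_i+r_j)·cross = 19.5·598.7500 = 11675.6250
Σcross = 688.7500 → A = |Σcross|/2 = 344.3750 mm²
Σ(r_i+r_j)·cross = 22258.2500 → first moment M = |Σ|/6 = 3709.7083
R_c = M/A = 3709.7083/344.3750 = 10.7723 mm
θ = 297° = 5.183628 rad
V = θ·R_c·A = 5.183628·10.7723·344.3750 = 19229.748 mm³

Volume = 19229.748 mm³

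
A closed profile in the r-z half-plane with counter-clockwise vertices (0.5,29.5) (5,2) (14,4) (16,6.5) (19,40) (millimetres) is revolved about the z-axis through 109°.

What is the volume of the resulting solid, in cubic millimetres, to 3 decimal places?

Volume = 9026.772 mm³

Profile (r,z), 5 vertices: (0.5,29.5) (5,2) (14,4) (16,6.5) (19,40)
edge 0: (0.5,29.5)→(5,2)  cross = 0.5·2 − 5·29.5 = -146.5000; (r_i+r_j)·cross = 5.5·-146.5000 = -805.7500
edge 1: (5,2)→(14,4)  cross = 5·4 − 14·2 = -8.0000; (r_i+r_j)·cross = 19·-8.0000 = -152.0000
edge 2: (14,4)→(16,6.5)  cross = 14·6.5 − 16·4 = 27.0000; (r_i+r_j)·cross = 30·27.0000 = 810.0000
edge 3: (16,6.5)→(19,40)  cross = 16·40 − 19·6.5 = 516.5000; (r_i+r_j)·cross = 35·516.5000 = 18077.5000
edge 4: (19,40)→(0.5,29.5)  cross = 19·29.5 − 0.5·40 = 540.5000; (r_i+r_j)·cross = 19.5·540.5000 = 10539.7500
Σcross = 929.5000 → A = |Σcross|/2 = 464.7500 mm²
Σ(r_i+r_j)·cross = 28469.5000 → first moment M = |Σ|/6 = 4744.9167
R_c = M/A = 4744.9167/464.7500 = 10.2096 mm
θ = 109° = 1.902409 rad
V = θ·R_c·A = 1.902409·10.2096·464.7500 = 9026.772 mm³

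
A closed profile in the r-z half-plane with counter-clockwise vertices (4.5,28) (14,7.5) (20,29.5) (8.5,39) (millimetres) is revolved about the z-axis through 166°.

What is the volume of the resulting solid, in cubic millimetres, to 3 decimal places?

Profile (r,z), 4 vertices: (4.5,28) (14,7.5) (20,29.5) (8.5,39)
edge 0: (4.5,28)→(14,7.5)  cross = 4.5·7.5 − 14·28 = -358.2500; (r_i+r_j)·cross = 18.5·-358.2500 = -6627.6250
edge 1: (14,7.5)→(20,29.5)  cross = 14·29.5 − 20·7.5 = 263.0000; (r_i+r_j)·cross = 34·263.0000 = 8942.0000
edge 2: (20,29.5)→(8.5,39)  cross = 20·39 − 8.5·29.5 = 529.2500; (r_i+r_j)·cross = 28.5·529.2500 = 15083.6250
edge 3: (8.5,39)→(4.5,28)  cross = 8.5·28 − 4.5·39 = 62.5000; (r_i+r_j)·cross = 13·62.5000 = 812.5000
Σcross = 496.5000 → A = |Σcross|/2 = 248.2500 mm²
Σ(r_i+r_j)·cross = 18210.5000 → first moment M = |Σ|/6 = 3035.0833
R_c = M/A = 3035.0833/248.2500 = 12.2259 mm
θ = 166° = 2.897247 rad
V = θ·R_c·A = 2.897247·12.2259·248.2500 = 8793.385 mm³

Volume = 8793.385 mm³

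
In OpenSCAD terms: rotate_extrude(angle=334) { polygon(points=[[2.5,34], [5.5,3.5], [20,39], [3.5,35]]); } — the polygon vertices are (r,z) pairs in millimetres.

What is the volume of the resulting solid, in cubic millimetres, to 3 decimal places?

Profile (r,z), 4 vertices: (2.5,34) (5.5,3.5) (20,39) (3.5,35)
edge 0: (2.5,34)→(5.5,3.5)  cross = 2.5·3.5 − 5.5·34 = -178.2500; (r_i+r_j)·cross = 8·-178.2500 = -1426.0000
edge 1: (5.5,3.5)→(20,39)  cross = 5.5·39 − 20·3.5 = 144.5000; (r_i+r_j)·cross = 25.5·144.5000 = 3684.7500
edge 2: (20,39)→(3.5,35)  cross = 20·35 − 3.5·39 = 563.5000; (r_i+r_j)·cross = 23.5·563.5000 = 13242.2500
edge 3: (3.5,35)→(2.5,34)  cross = 3.5·34 − 2.5·35 = 31.5000; (r_i+r_j)·cross = 6·31.5000 = 189.0000
Σcross = 561.2500 → A = |Σcross|/2 = 280.6250 mm²
Σ(r_i+r_j)·cross = 15690.0000 → first moment M = |Σ|/6 = 2615.0000
R_c = M/A = 2615.0000/280.6250 = 9.3185 mm
θ = 334° = 5.829400 rad
V = θ·R_c·A = 5.829400·9.3185·280.6250 = 15243.880 mm³

Volume = 15243.880 mm³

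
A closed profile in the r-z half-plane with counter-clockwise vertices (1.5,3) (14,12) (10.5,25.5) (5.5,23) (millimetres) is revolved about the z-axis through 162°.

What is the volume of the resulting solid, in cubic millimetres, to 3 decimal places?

Volume = 3195.707 mm³

Profile (r,z), 4 vertices: (1.5,3) (14,12) (10.5,25.5) (5.5,23)
edge 0: (1.5,3)→(14,12)  cross = 1.5·12 − 14·3 = -24.0000; (r_i+r_j)·cross = 15.5·-24.0000 = -372.0000
edge 1: (14,12)→(10.5,25.5)  cross = 14·25.5 − 10.5·12 = 231.0000; (r_i+r_j)·cross = 24.5·231.0000 = 5659.5000
edge 2: (10.5,25.5)→(5.5,23)  cross = 10.5·23 − 5.5·25.5 = 101.2500; (r_i+r_j)·cross = 16·101.2500 = 1620.0000
edge 3: (5.5,23)→(1.5,3)  cross = 5.5·3 − 1.5·23 = -18.0000; (r_i+r_j)·cross = 7·-18.0000 = -126.0000
Σcross = 290.2500 → A = |Σcross|/2 = 145.1250 mm²
Σ(r_i+r_j)·cross = 6781.5000 → first moment M = |Σ|/6 = 1130.2500
R_c = M/A = 1130.2500/145.1250 = 7.7881 mm
θ = 162° = 2.827433 rad
V = θ·R_c·A = 2.827433·7.7881·145.1250 = 3195.707 mm³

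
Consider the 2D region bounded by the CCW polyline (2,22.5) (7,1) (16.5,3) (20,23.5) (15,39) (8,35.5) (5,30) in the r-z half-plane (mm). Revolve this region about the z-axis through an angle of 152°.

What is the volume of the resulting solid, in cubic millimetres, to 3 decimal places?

Profile (r,z), 7 vertices: (2,22.5) (7,1) (16.5,3) (20,23.5) (15,39) (8,35.5) (5,30)
edge 0: (2,22.5)→(7,1)  cross = 2·1 − 7·22.5 = -155.5000; (r_i+r_j)·cross = 9·-155.5000 = -1399.5000
edge 1: (7,1)→(16.5,3)  cross = 7·3 − 16.5·1 = 4.5000; (r_i+r_j)·cross = 23.5·4.5000 = 105.7500
edge 2: (16.5,3)→(20,23.5)  cross = 16.5·23.5 − 20·3 = 327.7500; (r_i+r_j)·cross = 36.5·327.7500 = 11962.8750
edge 3: (20,23.5)→(15,39)  cross = 20·39 − 15·23.5 = 427.5000; (r_i+r_j)·cross = 35·427.5000 = 14962.5000
edge 4: (15,39)→(8,35.5)  cross = 15·35.5 − 8·39 = 220.5000; (r_i+r_j)·cross = 23·220.5000 = 5071.5000
edge 5: (8,35.5)→(5,30)  cross = 8·30 − 5·35.5 = 62.5000; (r_i+r_j)·cross = 13·62.5000 = 812.5000
edge 6: (5,30)→(2,22.5)  cross = 5·22.5 − 2·30 = 52.5000; (r_i+r_j)·cross = 7·52.5000 = 367.5000
Σcross = 939.7500 → A = |Σcross|/2 = 469.8750 mm²
Σ(r_i+r_j)·cross = 31883.1250 → first moment M = |Σ|/6 = 5313.8542
R_c = M/A = 5313.8542/469.8750 = 11.3091 mm
θ = 152° = 2.652900 rad
V = θ·R_c·A = 2.652900·11.3091·469.8750 = 14097.126 mm³

Volume = 14097.126 mm³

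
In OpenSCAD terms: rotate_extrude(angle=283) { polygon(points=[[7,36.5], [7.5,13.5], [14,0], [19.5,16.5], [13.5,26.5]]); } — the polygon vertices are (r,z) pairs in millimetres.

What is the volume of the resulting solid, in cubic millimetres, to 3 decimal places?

Profile (r,z), 5 vertices: (7,36.5) (7.5,13.5) (14,0) (19.5,16.5) (13.5,26.5)
edge 0: (7,36.5)→(7.5,13.5)  cross = 7·13.5 − 7.5·36.5 = -179.2500; (r_i+r_j)·cross = 14.5·-179.2500 = -2599.1250
edge 1: (7.5,13.5)→(14,0)  cross = 7.5·0 − 14·13.5 = -189.0000; (r_i+r_j)·cross = 21.5·-189.0000 = -4063.5000
edge 2: (14,0)→(19.5,16.5)  cross = 14·16.5 − 19.5·0 = 231.0000; (r_i+r_j)·cross = 33.5·231.0000 = 7738.5000
edge 3: (19.5,16.5)→(13.5,26.5)  cross = 19.5·26.5 − 13.5·16.5 = 294.0000; (r_i+r_j)·cross = 33·294.0000 = 9702.0000
edge 4: (13.5,26.5)→(7,36.5)  cross = 13.5·36.5 − 7·26.5 = 307.2500; (r_i+r_j)·cross = 20.5·307.2500 = 6298.6250
Σcross = 464.0000 → A = |Σcross|/2 = 232.0000 mm²
Σ(r_i+r_j)·cross = 17076.5000 → first moment M = |Σ|/6 = 2846.0833
R_c = M/A = 2846.0833/232.0000 = 12.2676 mm
θ = 283° = 4.939282 rad
V = θ·R_c·A = 4.939282·12.2676·232.0000 = 14057.608 mm³

Volume = 14057.608 mm³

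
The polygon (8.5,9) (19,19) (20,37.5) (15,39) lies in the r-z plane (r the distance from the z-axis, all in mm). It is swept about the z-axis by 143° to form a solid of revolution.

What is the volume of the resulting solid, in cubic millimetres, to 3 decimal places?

Profile (r,z), 4 vertices: (8.5,9) (19,19) (20,37.5) (15,39)
edge 0: (8.5,9)→(19,19)  cross = 8.5·19 − 19·9 = -9.5000; (r_i+r_j)·cross = 27.5·-9.5000 = -261.2500
edge 1: (19,19)→(20,37.5)  cross = 19·37.5 − 20·19 = 332.5000; (r_i+r_j)·cross = 39·332.5000 = 12967.5000
edge 2: (20,37.5)→(15,39)  cross = 20·39 − 15·37.5 = 217.5000; (r_i+r_j)·cross = 35·217.5000 = 7612.5000
edge 3: (15,39)→(8.5,9)  cross = 15·9 − 8.5·39 = -196.5000; (r_i+r_j)·cross = 23.5·-196.5000 = -4617.7500
Σcross = 344.0000 → A = |Σcross|/2 = 172.0000 mm²
Σ(r_i+r_j)·cross = 15701.0000 → first moment M = |Σ|/6 = 2616.8333
R_c = M/A = 2616.8333/172.0000 = 15.2141 mm
θ = 143° = 2.495821 rad
V = θ·R_c·A = 2.495821·15.2141·172.0000 = 6531.147 mm³

Volume = 6531.147 mm³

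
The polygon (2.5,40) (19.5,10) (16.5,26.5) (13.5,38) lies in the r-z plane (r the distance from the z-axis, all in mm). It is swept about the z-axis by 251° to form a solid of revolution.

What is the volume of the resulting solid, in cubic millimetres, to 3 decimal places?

Profile (r,z), 4 vertices: (2.5,40) (19.5,10) (16.5,26.5) (13.5,38)
edge 0: (2.5,40)→(19.5,10)  cross = 2.5·10 − 19.5·40 = -755.0000; (r_i+r_j)·cross = 22·-755.0000 = -16610.0000
edge 1: (19.5,10)→(16.5,26.5)  cross = 19.5·26.5 − 16.5·10 = 351.7500; (r_i+r_j)·cross = 36·351.7500 = 12663.0000
edge 2: (16.5,26.5)→(13.5,38)  cross = 16.5·38 − 13.5·26.5 = 269.2500; (r_i+r_j)·cross = 30·269.2500 = 8077.5000
edge 3: (13.5,38)→(2.5,40)  cross = 13.5·40 − 2.5·38 = 445.0000; (r_i+r_j)·cross = 16·445.0000 = 7120.0000
Σcross = 311.0000 → A = |Σcross|/2 = 155.5000 mm²
Σ(r_i+r_j)·cross = 11250.5000 → first moment M = |Σ|/6 = 1875.0833
R_c = M/A = 1875.0833/155.5000 = 12.0584 mm
θ = 251° = 4.380776 rad
V = θ·R_c·A = 4.380776·12.0584·155.5000 = 8214.321 mm³

Volume = 8214.321 mm³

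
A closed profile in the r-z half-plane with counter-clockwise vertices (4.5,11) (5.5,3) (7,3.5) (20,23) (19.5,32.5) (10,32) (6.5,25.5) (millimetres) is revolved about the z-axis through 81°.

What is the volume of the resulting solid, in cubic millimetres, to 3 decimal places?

Profile (r,z), 7 vertices: (4.5,11) (5.5,3) (7,3.5) (20,23) (19.5,32.5) (10,32) (6.5,25.5)
edge 0: (4.5,11)→(5.5,3)  cross = 4.5·3 − 5.5·11 = -47.0000; (r_i+r_j)·cross = 10·-47.0000 = -470.0000
edge 1: (5.5,3)→(7,3.5)  cross = 5.5·3.5 − 7·3 = -1.7500; (r_i+r_j)·cross = 12.5·-1.7500 = -21.8750
edge 2: (7,3.5)→(20,23)  cross = 7·23 − 20·3.5 = 91.0000; (r_i+r_j)·cross = 27·91.0000 = 2457.0000
edge 3: (20,23)→(19.5,32.5)  cross = 20·32.5 − 19.5·23 = 201.5000; (r_i+r_j)·cross = 39.5·201.5000 = 7959.2500
edge 4: (19.5,32.5)→(10,32)  cross = 19.5·32 − 10·32.5 = 299.0000; (r_i+r_j)·cross = 29.5·299.0000 = 8820.5000
edge 5: (10,32)→(6.5,25.5)  cross = 10·25.5 − 6.5·32 = 47.0000; (r_i+r_j)·cross = 16.5·47.0000 = 775.5000
edge 6: (6.5,25.5)→(4.5,11)  cross = 6.5·11 − 4.5·25.5 = -43.2500; (r_i+r_j)·cross = 11·-43.2500 = -475.7500
Σcross = 546.5000 → A = |Σcross|/2 = 273.2500 mm²
Σ(r_i+r_j)·cross = 19044.6250 → first moment M = |Σ|/6 = 3174.1042
R_c = M/A = 3174.1042/273.2500 = 11.6161 mm
θ = 81° = 1.413717 rad
V = θ·R_c·A = 1.413717·11.6161·273.2500 = 4487.284 mm³

Volume = 4487.284 mm³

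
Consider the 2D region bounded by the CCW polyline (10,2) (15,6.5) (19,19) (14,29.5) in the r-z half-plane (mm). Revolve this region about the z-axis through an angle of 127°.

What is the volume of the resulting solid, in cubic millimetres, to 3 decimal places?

Volume = 3574.770 mm³

Profile (r,z), 4 vertices: (10,2) (15,6.5) (19,19) (14,29.5)
edge 0: (10,2)→(15,6.5)  cross = 10·6.5 − 15·2 = 35.0000; (r_i+r_j)·cross = 25·35.0000 = 875.0000
edge 1: (15,6.5)→(19,19)  cross = 15·19 − 19·6.5 = 161.5000; (r_i+r_j)·cross = 34·161.5000 = 5491.0000
edge 2: (19,19)→(14,29.5)  cross = 19·29.5 − 14·19 = 294.5000; (r_i+r_j)·cross = 33·294.5000 = 9718.5000
edge 3: (14,29.5)→(10,2)  cross = 14·2 − 10·29.5 = -267.0000; (r_i+r_j)·cross = 24·-267.0000 = -6408.0000
Σcross = 224.0000 → A = |Σcross|/2 = 112.0000 mm²
Σ(r_i+r_j)·cross = 9676.5000 → first moment M = |Σ|/6 = 1612.7500
R_c = M/A = 1612.7500/112.0000 = 14.3996 mm
θ = 127° = 2.216568 rad
V = θ·R_c·A = 2.216568·14.3996·112.0000 = 3574.770 mm³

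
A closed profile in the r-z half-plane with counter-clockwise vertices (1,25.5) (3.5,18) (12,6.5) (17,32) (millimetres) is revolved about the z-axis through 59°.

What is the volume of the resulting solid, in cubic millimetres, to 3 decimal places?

Volume = 2032.458 mm³

Profile (r,z), 4 vertices: (1,25.5) (3.5,18) (12,6.5) (17,32)
edge 0: (1,25.5)→(3.5,18)  cross = 1·18 − 3.5·25.5 = -71.2500; (r_i+r_j)·cross = 4.5·-71.2500 = -320.6250
edge 1: (3.5,18)→(12,6.5)  cross = 3.5·6.5 − 12·18 = -193.2500; (r_i+r_j)·cross = 15.5·-193.2500 = -2995.3750
edge 2: (12,6.5)→(17,32)  cross = 12·32 − 17·6.5 = 273.5000; (r_i+r_j)·cross = 29·273.5000 = 7931.5000
edge 3: (17,32)→(1,25.5)  cross = 17·25.5 − 1·32 = 401.5000; (r_i+r_j)·cross = 18·401.5000 = 7227.0000
Σcross = 410.5000 → A = |Σcross|/2 = 205.2500 mm²
Σ(r_i+r_j)·cross = 11842.5000 → first moment M = |Σ|/6 = 1973.7500
R_c = M/A = 1973.7500/205.2500 = 9.6163 mm
θ = 59° = 1.029744 rad
V = θ·R_c·A = 1.029744·9.6163·205.2500 = 2032.458 mm³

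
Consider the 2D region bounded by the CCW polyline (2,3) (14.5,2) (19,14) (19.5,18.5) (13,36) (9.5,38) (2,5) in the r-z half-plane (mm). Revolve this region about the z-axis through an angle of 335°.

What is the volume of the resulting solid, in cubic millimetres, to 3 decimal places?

Volume = 25310.052 mm³

Profile (r,z), 7 vertices: (2,3) (14.5,2) (19,14) (19.5,18.5) (13,36) (9.5,38) (2,5)
edge 0: (2,3)→(14.5,2)  cross = 2·2 − 14.5·3 = -39.5000; (r_i+r_j)·cross = 16.5·-39.5000 = -651.7500
edge 1: (14.5,2)→(19,14)  cross = 14.5·14 − 19·2 = 165.0000; (r_i+r_j)·cross = 33.5·165.0000 = 5527.5000
edge 2: (19,14)→(19.5,18.5)  cross = 19·18.5 − 19.5·14 = 78.5000; (r_i+r_j)·cross = 38.5·78.5000 = 3022.2500
edge 3: (19.5,18.5)→(13,36)  cross = 19.5·36 − 13·18.5 = 461.5000; (r_i+r_j)·cross = 32.5·461.5000 = 14998.7500
edge 4: (13,36)→(9.5,38)  cross = 13·38 − 9.5·36 = 152.0000; (r_i+r_j)·cross = 22.5·152.0000 = 3420.0000
edge 5: (9.5,38)→(2,5)  cross = 9.5·5 − 2·38 = -28.5000; (r_i+r_j)·cross = 11.5·-28.5000 = -327.7500
edge 6: (2,5)→(2,3)  cross = 2·3 − 2·5 = -4.0000; (r_i+r_j)·cross = 4·-4.0000 = -16.0000
Σcross = 785.0000 → A = |Σcross|/2 = 392.5000 mm²
Σ(r_i+r_j)·cross = 25973.0000 → first moment M = |Σ|/6 = 4328.8333
R_c = M/A = 4328.8333/392.5000 = 11.0289 mm
θ = 335° = 5.846853 rad
V = θ·R_c·A = 5.846853·11.0289·392.5000 = 25310.052 mm³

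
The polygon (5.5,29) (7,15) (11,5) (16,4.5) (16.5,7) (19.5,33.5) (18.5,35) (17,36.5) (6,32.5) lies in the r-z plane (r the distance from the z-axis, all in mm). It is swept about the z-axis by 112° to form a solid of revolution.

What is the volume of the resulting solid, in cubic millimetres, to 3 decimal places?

Volume = 7946.583 mm³

Profile (r,z), 9 vertices: (5.5,29) (7,15) (11,5) (16,4.5) (16.5,7) (19.5,33.5) (18.5,35) (17,36.5) (6,32.5)
edge 0: (5.5,29)→(7,15)  cross = 5.5·15 − 7·29 = -120.5000; (r_i+r_j)·cross = 12.5·-120.5000 = -1506.2500
edge 1: (7,15)→(11,5)  cross = 7·5 − 11·15 = -130.0000; (r_i+r_j)·cross = 18·-130.0000 = -2340.0000
edge 2: (11,5)→(16,4.5)  cross = 11·4.5 − 16·5 = -30.5000; (r_i+r_j)·cross = 27·-30.5000 = -823.5000
edge 3: (16,4.5)→(16.5,7)  cross = 16·7 − 16.5·4.5 = 37.7500; (r_i+r_j)·cross = 32.5·37.7500 = 1226.8750
edge 4: (16.5,7)→(19.5,33.5)  cross = 16.5·33.5 − 19.5·7 = 416.2500; (r_i+r_j)·cross = 36·416.2500 = 14985.0000
edge 5: (19.5,33.5)→(18.5,35)  cross = 19.5·35 − 18.5·33.5 = 62.7500; (r_i+r_j)·cross = 38·62.7500 = 2384.5000
edge 6: (18.5,35)→(17,36.5)  cross = 18.5·36.5 − 17·35 = 80.2500; (r_i+r_j)·cross = 35.5·80.2500 = 2848.8750
edge 7: (17,36.5)→(6,32.5)  cross = 17·32.5 − 6·36.5 = 333.5000; (r_i+r_j)·cross = 23·333.5000 = 7670.5000
edge 8: (6,32.5)→(5.5,29)  cross = 6·29 − 5.5·32.5 = -4.7500; (r_i+r_j)·cross = 11.5·-4.7500 = -54.6250
Σcross = 644.7500 → A = |Σcross|/2 = 322.3750 mm²
Σ(r_i+r_j)·cross = 24391.3750 → first moment M = |Σ|/6 = 4065.2292
R_c = M/A = 4065.2292/322.3750 = 12.6102 mm
θ = 112° = 1.954769 rad
V = θ·R_c·A = 1.954769·12.6102·322.3750 = 7946.583 mm³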